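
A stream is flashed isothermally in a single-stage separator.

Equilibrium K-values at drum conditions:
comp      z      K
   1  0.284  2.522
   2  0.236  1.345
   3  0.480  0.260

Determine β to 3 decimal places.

β = 0.188

Rachford–Rice: g(β) = Σ zᵢ(Kᵢ−1)/(1+β(Kᵢ−1)) = 0.
Feasibility: ΣzᵢKᵢ = 1.158, Σzᵢ/Kᵢ = 2.134 — both > 1, two phases present.
Newton–Raphson from β = 0.53:
  β = 0.530: g = -0.2763, g' = -0.933 → β = 0.234
  β = 0.234: g = -0.0354, g' = -0.766 → β = 0.188
Converged at β = 0.188.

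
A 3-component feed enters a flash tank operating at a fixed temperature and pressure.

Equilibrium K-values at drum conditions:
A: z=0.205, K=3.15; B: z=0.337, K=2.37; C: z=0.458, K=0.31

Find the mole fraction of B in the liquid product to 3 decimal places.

Let ψ = V/F and solve Σ zᵢ(Kᵢ−1)/(1+ψ(Kᵢ−1)) = 0.
g(0) = ΣzᵢKᵢ − 1 = 0.586 and g(1) = 1 − Σzᵢ/Kᵢ = -0.685, so a root lies in (0, 1).
Newton–Raphson from ψ = 0.68:
  ψ = 0.680: g = -0.1773, g' = -1.100 → ψ = 0.519
  ψ = 0.519: g = -0.0140, g' = -0.957 → ψ = 0.504
Converged at ψ = 0.504.
Compositions from xᵢ = zᵢ/(1+ψ(Kᵢ−1)), yᵢ = Kᵢxᵢ:
  A: x = 0.098, y = 0.310
  B: x = 0.199, y = 0.472
  C: x = 0.702, y = 0.218

x_B = 0.199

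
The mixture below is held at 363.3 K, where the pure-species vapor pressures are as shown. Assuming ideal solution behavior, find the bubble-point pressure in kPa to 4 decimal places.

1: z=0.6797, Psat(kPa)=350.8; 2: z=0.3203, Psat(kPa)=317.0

At the bubble point ψ → 0, so ΣzᵢKᵢ = 1 with Kᵢ = Pᵢˢᵃᵗ/P ⇒ P = ΣzᵢPᵢˢᵃᵗ.
P = 0.6797·350.8 + 0.3203·317.0 = 339.9739 kPa

Pbub = 339.9739 kPa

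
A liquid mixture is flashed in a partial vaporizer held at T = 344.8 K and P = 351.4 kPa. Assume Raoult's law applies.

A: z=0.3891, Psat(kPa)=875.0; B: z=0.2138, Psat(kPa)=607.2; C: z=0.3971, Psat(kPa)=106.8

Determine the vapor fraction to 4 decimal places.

ψ = 0.5279

Raoult's law: Kᵢ = Pᵢˢᵃᵗ/P = Pᵢˢᵃᵗ/351.4.
  K_A = 875.0/351.4 = 2.490040, K_B = 607.2/351.4 = 1.727945, K_C = 106.8/351.4 = 0.303927
Iterate (Newton) starting at ψ = 0.5:
  ψ = 0.5000: g = 0.02238, g' = -0.7972 → ψ = 0.5281
  ψ = 0.5281: g = -0.00018, g' = -0.8107 → ψ = 0.5279
Converged at ψ = 0.5279.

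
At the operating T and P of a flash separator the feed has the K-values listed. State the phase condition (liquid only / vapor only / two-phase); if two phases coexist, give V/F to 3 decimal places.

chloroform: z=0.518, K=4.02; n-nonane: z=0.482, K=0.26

ΣzᵢKᵢ = 2.208; Σzᵢ/Kᵢ = 1.983.
Both exceed 1, so a two-phase solution exists.
Rachford–Rice: g(ψ) = Σ zᵢ(Kᵢ−1)/(1+ψ(Kᵢ−1)) = 0.
Binary case is linear: z₁(K₁−1)(1+ψ(K₂−1)) + z₂(K₂−1)(1+ψ(K₁−1)) = 0
⇒ ψ = [z₁(K₁−1)+z₂(K₂−1)] / [−(K₁−1)(K₂−1)] = 1.2077/2.2348 = 0.540

two-phase, V/F = 0.540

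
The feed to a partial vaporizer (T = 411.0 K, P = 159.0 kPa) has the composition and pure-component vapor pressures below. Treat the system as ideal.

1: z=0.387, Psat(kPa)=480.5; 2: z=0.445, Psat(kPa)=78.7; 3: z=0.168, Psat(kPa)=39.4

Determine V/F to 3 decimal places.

Raoult's law: Kᵢ = Pᵢˢᵃᵗ/P = Pᵢˢᵃᵗ/159.0.
  K_1 = 480.5/159.0 = 3.02201, K_2 = 78.7/159.0 = 0.49497, K_3 = 39.4/159.0 = 0.24780
Material balance + equilibrium reduce to Σ zᵢ(Kᵢ−1)/(1+V/F(Kᵢ−1)) = 0.
Feasibility: ΣzᵢKᵢ = 1.431, Σzᵢ/Kᵢ = 1.705 — both > 1, two phases present.
Newton–Raphson from V/F = 0.42:
  V/F = 0.420: g = -0.0468, g' = -0.849 → V/F = 0.365
  V/F = 0.365: g = 0.0007, g' = -0.875 → V/F = 0.366
Converged at V/F = 0.366.

V/F = 0.366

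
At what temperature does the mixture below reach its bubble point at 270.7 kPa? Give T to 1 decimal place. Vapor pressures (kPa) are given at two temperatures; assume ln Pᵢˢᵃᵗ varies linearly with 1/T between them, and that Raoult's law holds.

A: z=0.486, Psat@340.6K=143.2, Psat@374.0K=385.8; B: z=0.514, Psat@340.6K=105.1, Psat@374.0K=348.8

Bubble-point temperature: ΣzᵢPᵢˢᵃᵗ(T) = P. Interpolate ln Pᵢˢᵃᵗ = aᵢ + bᵢ/T.
  T = 340.6 K: ΣzᵢPᵢˢᵃᵗ = 123.62 kPa
  T = 374.0 K: ΣzᵢPᵢˢᵃᵗ = 366.78 kPa
  T = 357.3 K: ΣzᵢPᵢˢᵃᵗ = 218.12 kPa
  T = 365.6 K: ΣzᵢPᵢˢᵃᵗ = 284.00 kPa
  T = 361.5 K: ΣzᵢPᵢˢᵃᵗ = 249.64 kPa
  T = 363.6 K: ΣzᵢPᵢˢᵃᵗ = 266.78 kPa
Interpolating between 363.6 K and 365.6 K gives T ≈ 364.1 K.

T = 364.1 K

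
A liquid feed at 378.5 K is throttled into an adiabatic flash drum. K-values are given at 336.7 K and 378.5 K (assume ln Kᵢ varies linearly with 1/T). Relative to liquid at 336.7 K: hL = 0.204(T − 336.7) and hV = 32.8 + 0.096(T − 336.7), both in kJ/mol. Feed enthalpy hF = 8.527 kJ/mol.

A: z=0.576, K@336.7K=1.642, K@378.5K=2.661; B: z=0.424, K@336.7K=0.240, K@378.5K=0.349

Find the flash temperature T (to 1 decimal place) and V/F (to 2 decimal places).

Adiabatic flash: solve Rachford–Rice at each trial T, then check hF = ψ·hV(T) + (1−ψ)·hL(T).
  T = 336.7 K: K = (1.642, 0.240), RR gives ψ = 0.097, H_out = 3.197 kJ/mol
  T = 378.5 K: K = (2.661, 0.349), RR gives ψ = 0.630, H_out = 26.334 kJ/mol
  T = 357.6 K: K = (2.120, 0.293), RR gives ψ = 0.436, H_out = 17.570 kJ/mol
  T = 347.1 K: K = (1.872, 0.266), RR gives ψ = 0.298, H_out = 11.562 kJ/mol
  T = 341.9 K: K = (1.755, 0.253), RR gives ψ = 0.209, H_out = 7.802 kJ/mol
  T = 344.5 K: K = (1.813, 0.259), RR gives ψ = 0.256, H_out = 9.768 kJ/mol
  T = 343.2 K: K = (1.784, 0.256), RR gives ψ = 0.233, H_out = 8.808 kJ/mol
Linear interpolation between T = 341.9 (H_out = 7.802) and T = 343.2 (H_out = 8.808) on hF = 8.527 gives T ≈ 342.8 K, at which ψ = 0.23.

T = 342.8 K, V/F = 0.23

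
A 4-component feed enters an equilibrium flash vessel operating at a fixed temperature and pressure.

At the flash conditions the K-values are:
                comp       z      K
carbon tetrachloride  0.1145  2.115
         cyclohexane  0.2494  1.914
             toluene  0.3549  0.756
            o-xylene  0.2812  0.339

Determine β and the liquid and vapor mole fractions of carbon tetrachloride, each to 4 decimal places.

Rachford–Rice: g(β) = Σ zᵢ(Kᵢ−1)/(1+β(Kᵢ−1)) = 0.
g(0) = ΣzᵢKᵢ − 1 = 0.0832 and g(1) = 1 − Σzᵢ/Kᵢ = -0.4834, so a root lies in (0, 1).
Iterate (Newton) starting at β = 0.31:
  β = 0.3100: g = -0.05496, g' = -0.4242 → β = 0.1804
  β = 0.1804: g = 0.00034, g' = -0.4337 → β = 0.1812
Converged at β = 0.1812.
Compositions from xᵢ = zᵢ/(1+β(Kᵢ−1)), yᵢ = Kᵢxᵢ:
  carbon tetrachloride: x = 0.0953, y = 0.2015
  cyclohexane: x = 0.2140, y = 0.4095
  toluene: x = 0.3713, y = 0.2807
  o-xylene: x = 0.3195, y = 0.1083

β = 0.1812, x_carbon tetrachloride = 0.0953, y_carbon tetrachloride = 0.2015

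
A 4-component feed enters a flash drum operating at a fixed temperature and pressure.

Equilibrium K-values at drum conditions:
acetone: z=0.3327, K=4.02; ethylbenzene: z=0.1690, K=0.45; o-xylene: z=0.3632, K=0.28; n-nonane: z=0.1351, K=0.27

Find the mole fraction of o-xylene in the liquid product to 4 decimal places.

Let β = V/F and solve Σ zᵢ(Kᵢ−1)/(1+β(Kᵢ−1)) = 0.
g(0) = ΣzᵢKᵢ − 1 = 0.5517 and g(1) = 1 − Σzᵢ/Kᵢ = -1.2558, so a root lies in (0, 1).
Newton iteration, β⁰ = 0.43:
  β = 0.4300: g = -0.20714, g' = -1.2100 → β = 0.2588
  β = 0.2588: g = 0.01261, g' = -1.4193 → β = 0.2677
Converged at β = 0.2677.
Compositions from xᵢ = zᵢ/(1+β(Kᵢ−1)), yᵢ = Kᵢxᵢ:
  acetone: x = 0.1840, y = 0.7395
  ethylbenzene: x = 0.1982, y = 0.0892
  o-xylene: x = 0.4499, y = 0.1260
  n-nonane: x = 0.1679, y = 0.0453

x_o-xylene = 0.4499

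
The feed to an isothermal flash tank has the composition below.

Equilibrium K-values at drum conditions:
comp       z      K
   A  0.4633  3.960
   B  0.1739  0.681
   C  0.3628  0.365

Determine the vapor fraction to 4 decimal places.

Rachford–Rice: g(ψ) = Σ zᵢ(Kᵢ−1)/(1+ψ(Kᵢ−1)) = 0.
g(0) = ΣzᵢKᵢ − 1 = 1.0855 and g(1) = 1 − Σzᵢ/Kᵢ = -0.3663, so a root lies in (0, 1).
Newton–Raphson from ψ = 0.5:
  ψ = 0.5000: g = 0.14942, g' = -0.9991 → ψ = 0.6496
  ψ = 0.6496: g = 0.00713, g' = -0.9272 → ψ = 0.6572
Converged at ψ = 0.6572.

ψ = 0.6572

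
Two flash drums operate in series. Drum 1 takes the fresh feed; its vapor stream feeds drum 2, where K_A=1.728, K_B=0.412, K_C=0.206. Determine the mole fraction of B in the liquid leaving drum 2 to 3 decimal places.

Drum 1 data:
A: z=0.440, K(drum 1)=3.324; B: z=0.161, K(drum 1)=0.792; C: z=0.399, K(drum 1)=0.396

Drum 1:
Rachford–Rice: g(ψ₁) = Σ zᵢ(Kᵢ−1)/(1+ψ₁(Kᵢ−1)) = 0.
Feasibility: ΣzᵢKᵢ = 1.748, Σzᵢ/Kᵢ = 1.343 — both > 1, two phases present.
Newton–Raphson from ψ₁ = 0.5:
  ψ₁ = 0.500: g = 0.0903, g' = -0.816 → ψ₁ = 0.611
  ψ₁ = 0.611: g = 0.0025, g' = -0.781 → ψ₁ = 0.614
Converged at ψ₁ = 0.614.
Drum-1 compositions:
  A: x = 0.181, y = 0.603
  B: x = 0.185, y = 0.146
  C: x = 0.634, y = 0.251
Drum-2 feed = drum-1 vapor: z₂ = (0.6027, 0.1462, 0.2511).
Drum 2:
Rachford–Rice: g(ψ₂) = Σ zᵢ(Kᵢ−1)/(1+ψ₂(Kᵢ−1)) = 0.
Check two-phase: ΣzᵢKᵢ = 1.153 > 1 and Σzᵢ/Kᵢ = 1.923 > 1, so g(0) = 0.153 > 0 and g(1) = -0.923 < 0.
Newton iteration, ψ₂⁰ = 0.62:
  ψ₂ = 0.620: g = -0.2256, g' = -0.891 → ψ₂ = 0.367
  ψ₂ = 0.367: g = -0.0446, g' = -0.596 → ψ₂ = 0.292
  ψ₂ = 0.292: g = -0.0015, g' = -0.559 → ψ₂ = 0.289
Converged at ψ₂ = 0.289.
  A: x = 0.498, y = 0.860
  B: x = 0.176, y = 0.073
  C: x = 0.326, y = 0.067

x_B (drum 2) = 0.176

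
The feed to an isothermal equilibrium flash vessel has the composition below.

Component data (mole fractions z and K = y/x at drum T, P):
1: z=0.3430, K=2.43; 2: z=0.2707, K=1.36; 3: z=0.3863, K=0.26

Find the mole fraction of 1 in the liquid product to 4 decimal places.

Let ψ = V/F and solve Σ zᵢ(Kᵢ−1)/(1+ψ(Kᵢ−1)) = 0.
Check two-phase: ΣzᵢKᵢ = 1.3021 > 1 and Σzᵢ/Kᵢ = 1.8260 > 1, so g(0) = 0.3021 > 0 and g(1) = -0.8260 < 0.
Newton–Raphson from ψ = 0.5:
  ψ = 0.5000: g = -0.08516, g' = -0.7966 → ψ = 0.3931
  ψ = 0.3931: g = -0.00377, g' = -0.7350 → ψ = 0.3880
Converged at ψ = 0.3880.
Compositions from xᵢ = zᵢ/(1+ψ(Kᵢ−1)), yᵢ = Kᵢxᵢ:
  1: x = 0.2206, y = 0.5361
  2: x = 0.2375, y = 0.3230
  3: x = 0.5419, y = 0.1409

x_1 = 0.2206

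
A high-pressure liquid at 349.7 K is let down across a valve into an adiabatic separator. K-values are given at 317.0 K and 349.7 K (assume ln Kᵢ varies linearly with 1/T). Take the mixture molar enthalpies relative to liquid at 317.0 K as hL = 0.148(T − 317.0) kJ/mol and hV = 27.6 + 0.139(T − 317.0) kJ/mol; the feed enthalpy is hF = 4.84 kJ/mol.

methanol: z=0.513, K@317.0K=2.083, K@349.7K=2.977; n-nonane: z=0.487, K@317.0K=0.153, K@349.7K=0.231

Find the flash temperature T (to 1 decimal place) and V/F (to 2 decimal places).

Adiabatic flash: solve Rachford–Rice at each trial T, then check hF = ψ·hV(T) + (1−ψ)·hL(T).
  T = 317.0 K: K = (2.083, 0.153), RR gives ψ = 0.156, H_out = 4.305 kJ/mol
  T = 349.7 K: K = (2.977, 0.231), RR gives ψ = 0.421, H_out = 16.329 kJ/mol
  T = 333.4 K: K = (2.513, 0.190), RR gives ψ = 0.312, H_out = 10.981 kJ/mol
  T = 325.2 K: K = (2.294, 0.171), RR gives ψ = 0.242, H_out = 7.884 kJ/mol
  T = 321.1 K: K = (2.187, 0.162), RR gives ψ = 0.202, H_out = 6.170 kJ/mol
  T = 319.1 K: K = (2.136, 0.158), RR gives ψ = 0.180, H_out = 5.281 kJ/mol
  T = 318.1 K: K = (2.111, 0.155), RR gives ψ = 0.169, H_out = 4.822 kJ/mol
Linear interpolation between T = 318.1 (H_out = 4.822) and T = 319.1 (H_out = 5.281) on hF = 4.84 gives T ≈ 318.1 K, at which ψ = 0.17.

T = 318.1 K, V/F = 0.17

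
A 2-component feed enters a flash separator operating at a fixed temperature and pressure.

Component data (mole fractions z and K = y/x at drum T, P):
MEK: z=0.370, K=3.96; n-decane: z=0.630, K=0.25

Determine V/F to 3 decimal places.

Rachford–Rice: g(V/F) = Σ zᵢ(Kᵢ−1)/(1+V/F(Kᵢ−1)) = 0.
g(0) = ΣzᵢKᵢ − 1 = 0.623 and g(1) = 1 − Σzᵢ/Kᵢ = -1.613, so a root lies in (0, 1).
Binary case is linear: z₁(K₁−1)(1+V/F(K₂−1)) + z₂(K₂−1)(1+V/F(K₁−1)) = 0
⇒ V/F = [z₁(K₁−1)+z₂(K₂−1)] / [−(K₁−1)(K₂−1)] = 0.6227/2.2200 = 0.280

V/F = 0.280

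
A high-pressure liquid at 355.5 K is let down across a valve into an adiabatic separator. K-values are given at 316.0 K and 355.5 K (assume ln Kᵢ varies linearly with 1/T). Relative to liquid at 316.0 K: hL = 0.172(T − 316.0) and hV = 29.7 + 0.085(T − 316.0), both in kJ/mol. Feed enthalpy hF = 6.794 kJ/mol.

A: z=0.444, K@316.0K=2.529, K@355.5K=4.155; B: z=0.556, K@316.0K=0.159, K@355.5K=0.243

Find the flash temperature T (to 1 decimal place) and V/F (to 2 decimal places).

T = 320.5 K, V/F = 0.21

Adiabatic flash: solve Rachford–Rice at each trial T, then check hF = ψ·hV(T) + (1−ψ)·hL(T).
  T = 316.0 K: K = (2.529, 0.159), RR gives ψ = 0.164, H_out = 4.880 kJ/mol
  T = 355.5 K: K = (4.155, 0.243), RR gives ψ = 0.410, H_out = 17.570 kJ/mol
  T = 335.8 K: K = (3.291, 0.199), RR gives ψ = 0.312, H_out = 12.128 kJ/mol
  T = 325.9 K: K = (2.897, 0.179), RR gives ψ = 0.247, H_out = 8.836 kJ/mol
  T = 320.9 K: K = (2.708, 0.169), RR gives ψ = 0.208, H_out = 6.943 kJ/mol
  T = 318.4 K: K = (2.616, 0.164), RR gives ψ = 0.187, H_out = 5.920 kJ/mol
  T = 319.6 K: K = (2.660, 0.166), RR gives ψ = 0.197, H_out = 6.418 kJ/mol
Linear interpolation between T = 319.6 (H_out = 6.418) and T = 320.9 (H_out = 6.943) on hF = 6.794 gives T ≈ 320.5 K, at which ψ = 0.21.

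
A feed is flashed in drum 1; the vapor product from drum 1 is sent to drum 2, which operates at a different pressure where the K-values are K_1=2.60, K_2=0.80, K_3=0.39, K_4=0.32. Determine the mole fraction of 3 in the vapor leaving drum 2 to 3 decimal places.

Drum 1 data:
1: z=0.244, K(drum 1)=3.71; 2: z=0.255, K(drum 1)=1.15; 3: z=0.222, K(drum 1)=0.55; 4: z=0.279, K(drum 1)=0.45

y_3 (drum 2) = 0.085

Drum 1:
Newton iteration, ψ₁⁰ = 0.5:
  ψ₁ = 0.500: g = -0.0242, g' = -0.563 → ψ₁ = 0.457
  ψ₁ = 0.457: g = 0.0004, g' = -0.584 → ψ₁ = 0.458
Converged at ψ₁ = 0.458.
Drum-1 compositions:
  1: x = 0.109, y = 0.404
  2: x = 0.239, y = 0.274
  3: x = 0.280, y = 0.154
  4: x = 0.373, y = 0.168
Drum-2 feed = drum-1 vapor: z₂ = (0.4040, 0.2744, 0.1538, 0.1678).
Drum 2:
Newton iteration, ψ₂⁰ = 0.5:
  ψ₂ = 0.500: g = -0.0097, g' = -0.629 → ψ₂ = 0.485
Converged at ψ₂ = 0.485.
  1: x = 0.228, y = 0.592
  2: x = 0.304, y = 0.243
  3: x = 0.218, y = 0.085
  4: x = 0.250, y = 0.080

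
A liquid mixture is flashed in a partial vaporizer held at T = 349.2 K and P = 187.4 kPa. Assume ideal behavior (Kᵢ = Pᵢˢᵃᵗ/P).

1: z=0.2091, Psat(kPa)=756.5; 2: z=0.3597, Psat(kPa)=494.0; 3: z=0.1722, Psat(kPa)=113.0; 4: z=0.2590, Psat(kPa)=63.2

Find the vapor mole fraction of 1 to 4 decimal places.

Raoult's law: Kᵢ = Pᵢˢᵃᵗ/P = Pᵢˢᵃᵗ/187.4.
  K_1 = 756.5/187.4 = 4.036820, K_2 = 494.0/187.4 = 2.636073, K_3 = 113.0/187.4 = 0.602988, K_4 = 63.2/187.4 = 0.337247
Rachford–Rice: g(ψ) = Σ zᵢ(Kᵢ−1)/(1+ψ(Kᵢ−1)) = 0.
Feasibility: ΣzᵢKᵢ = 1.9835, Σzᵢ/Kᵢ = 1.2418 — both > 1, two phases present.
Newton iteration, ψ⁰ = 0.5:
  ψ = 0.5000: g = 0.23382, g' = -0.8921 → ψ = 0.7621
  ψ = 0.7621: g = 0.00865, g' = -0.8865 → ψ = 0.7719
  ψ = 0.7719: g = -0.00003, g' = -0.8937 → ψ = 0.7718
Converged at ψ = 0.7718.
Compositions from xᵢ = zᵢ/(1+ψ(Kᵢ−1)), yᵢ = Kᵢxᵢ:
  1: x = 0.0625, y = 0.2524
  2: x = 0.1590, y = 0.4190
  3: x = 0.2483, y = 0.1497
  4: x = 0.5302, y = 0.1788

y_1 = 0.2524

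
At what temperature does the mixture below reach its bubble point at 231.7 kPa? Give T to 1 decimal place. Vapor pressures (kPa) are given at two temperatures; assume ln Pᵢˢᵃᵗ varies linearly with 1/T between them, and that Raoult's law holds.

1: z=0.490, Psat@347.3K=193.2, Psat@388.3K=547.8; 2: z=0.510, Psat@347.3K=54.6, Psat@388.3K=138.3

Bubble-point temperature: ΣzᵢPᵢˢᵃᵗ(T) = P. Interpolate ln Pᵢˢᵃᵗ = aᵢ + bᵢ/T.
  T = 347.3 K: ΣzᵢPᵢˢᵃᵗ = 122.51 kPa
  T = 388.3 K: ΣzᵢPᵢˢᵃᵗ = 338.95 kPa
  T = 367.8 K: ΣzᵢPᵢˢᵃᵗ = 209.59 kPa
  T = 378.1 K: ΣzᵢPᵢˢᵃᵗ = 268.58 kPa
  T = 373.0 K: ΣzᵢPᵢˢᵃᵗ = 237.94 kPa
  T = 370.4 K: ΣzᵢPᵢˢᵃᵗ = 223.41 kPa
Interpolating between 370.4 K and 373.0 K gives T ≈ 371.9 K.

T = 371.9 K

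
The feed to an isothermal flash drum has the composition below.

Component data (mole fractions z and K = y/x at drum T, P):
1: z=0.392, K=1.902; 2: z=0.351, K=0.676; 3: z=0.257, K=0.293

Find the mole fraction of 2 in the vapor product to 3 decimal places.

Rachford–Rice: g(ψ) = Σ zᵢ(Kᵢ−1)/(1+ψ(Kᵢ−1)) = 0.
Check two-phase: ΣzᵢKᵢ = 1.058 > 1 and Σzᵢ/Kᵢ = 1.602 > 1, so g(0) = 0.058 > 0 and g(1) = -0.602 < 0.
Iterate (Newton) starting at ψ = 0.43:
  ψ = 0.430: g = -0.1384, g' = -0.481 → ψ = 0.142
  ψ = 0.142: g = -0.0077, g' = -0.450 → ψ = 0.125
Converged at ψ = 0.125.
Compositions from xᵢ = zᵢ/(1+ψ(Kᵢ−1)), yᵢ = Kᵢxᵢ:
  1: x = 0.352, y = 0.670
  2: x = 0.366, y = 0.247
  3: x = 0.282, y = 0.083

y_2 = 0.247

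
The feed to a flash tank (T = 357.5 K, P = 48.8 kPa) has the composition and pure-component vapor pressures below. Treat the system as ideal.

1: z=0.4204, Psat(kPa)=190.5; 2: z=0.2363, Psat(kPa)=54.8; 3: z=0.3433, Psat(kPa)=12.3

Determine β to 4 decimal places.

Raoult's law: Kᵢ = Pᵢˢᵃᵗ/P = Pᵢˢᵃᵗ/48.8.
  K_1 = 190.5/48.8 = 3.903689, K_2 = 54.8/48.8 = 1.122951, K_3 = 12.3/48.8 = 0.252049
Let β = V/F and solve Σ zᵢ(Kᵢ−1)/(1+β(Kᵢ−1)) = 0.
Feasibility: ΣzᵢKᵢ = 1.9930, Σzᵢ/Kᵢ = 1.6802 — both > 1, two phases present.
Newton iteration, β⁰ = 0.49:
  β = 0.4900: g = 0.12592, g' = -1.0856 → β = 0.6060
  β = 0.6060: g = -0.00025, g' = -1.1110 → β = 0.6058
Converged at β = 0.6058.

β = 0.6058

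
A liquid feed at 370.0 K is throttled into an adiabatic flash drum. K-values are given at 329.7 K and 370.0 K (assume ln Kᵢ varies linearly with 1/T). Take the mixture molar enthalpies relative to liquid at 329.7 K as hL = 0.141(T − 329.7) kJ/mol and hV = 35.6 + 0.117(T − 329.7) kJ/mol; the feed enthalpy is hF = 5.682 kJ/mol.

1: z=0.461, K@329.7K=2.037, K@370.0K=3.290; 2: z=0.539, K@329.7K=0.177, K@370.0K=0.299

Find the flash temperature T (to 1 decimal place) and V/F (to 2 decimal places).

T = 336.5 K, V/F = 0.13

Adiabatic flash: solve Rachford–Rice at each trial T, then check hF = ψ·hV(T) + (1−ψ)·hL(T).
  T = 329.7 K: K = (2.037, 0.177), RR gives ψ = 0.040, H_out = 1.437 kJ/mol
  T = 370.0 K: K = (3.290, 0.299), RR gives ψ = 0.422, H_out = 20.306 kJ/mol
  T = 349.9 K: K = (2.626, 0.234), RR gives ψ = 0.270, H_out = 12.335 kJ/mol
  T = 339.8 K: K = (2.322, 0.204), RR gives ψ = 0.172, H_out = 7.488 kJ/mol
  T = 334.8 K: K = (2.178, 0.190), RR gives ψ = 0.112, H_out = 4.693 kJ/mol
  T = 337.3 K: K = (2.249, 0.197), RR gives ψ = 0.143, H_out = 6.132 kJ/mol
  T = 336.1 K: K = (2.215, 0.194), RR gives ψ = 0.128, H_out = 5.452 kJ/mol
Linear interpolation between T = 336.1 (H_out = 5.452) and T = 337.3 (H_out = 6.132) on hF = 5.682 gives T ≈ 336.5 K, at which ψ = 0.13.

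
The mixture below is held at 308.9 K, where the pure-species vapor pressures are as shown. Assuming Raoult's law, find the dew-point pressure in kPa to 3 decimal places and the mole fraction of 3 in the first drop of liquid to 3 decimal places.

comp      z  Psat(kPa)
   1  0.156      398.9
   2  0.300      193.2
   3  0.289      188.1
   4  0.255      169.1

At the dew point ψ → 1, so Σzᵢ/Kᵢ = 1 with Kᵢ = Pᵢˢᵃᵗ/P ⇒ 1/P = Σzᵢ/Pᵢˢᵃᵗ.
1/P = 0.156/398.9 + 0.300/193.2 + 0.289/188.1 + 0.255/169.1 = 0.004988 ⇒ P = 200.470 kPa
xᵢ = zᵢP/Pᵢˢᵃᵗ ⇒ x_3 = 0.289·200.470/188.1 = 0.308

Pdew = 200.470 kPa, x_3 = 0.308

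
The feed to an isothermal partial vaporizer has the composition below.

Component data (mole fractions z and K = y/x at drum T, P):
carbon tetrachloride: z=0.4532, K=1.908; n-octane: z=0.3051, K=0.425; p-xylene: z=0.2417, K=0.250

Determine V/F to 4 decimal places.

Iterate (Newton) starting at V/F = 0.53:
  V/F = 0.5300: g = -0.27539, g' = -0.7535 → V/F = 0.1645
  V/F = 0.1645: g = -0.04253, g' = -0.5828 → V/F = 0.0915
  V/F = 0.0915: g = 0.00011, g' = -0.5876 → V/F = 0.0917
Converged at V/F = 0.0917.

V/F = 0.0917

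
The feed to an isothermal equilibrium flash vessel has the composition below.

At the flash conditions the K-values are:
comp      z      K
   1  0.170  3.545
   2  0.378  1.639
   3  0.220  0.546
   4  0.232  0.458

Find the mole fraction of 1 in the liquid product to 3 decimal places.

Let ψ = V/F and solve Σ zᵢ(Kᵢ−1)/(1+ψ(Kᵢ−1)) = 0.
g(0) = ΣzᵢKᵢ − 1 = 0.449 and g(1) = 1 − Σzᵢ/Kᵢ = -0.188, so a root lies in (0, 1).
Newton–Raphson from ψ = 0.42:
  ψ = 0.420: g = 0.1133, g' = -0.537 → ψ = 0.631
  ψ = 0.631: g = 0.0070, g' = -0.487 → ψ = 0.646
Converged at ψ = 0.646.
Compositions from xᵢ = zᵢ/(1+ψ(Kᵢ−1)), yᵢ = Kᵢxᵢ:
  1: x = 0.064, y = 0.228
  2: x = 0.268, y = 0.439
  3: x = 0.311, y = 0.170
  4: x = 0.357, y = 0.163

x_1 = 0.064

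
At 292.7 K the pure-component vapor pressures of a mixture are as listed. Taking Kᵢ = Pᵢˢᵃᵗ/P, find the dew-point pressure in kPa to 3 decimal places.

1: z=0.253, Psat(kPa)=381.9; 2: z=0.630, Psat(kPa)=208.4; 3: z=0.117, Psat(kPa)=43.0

At the dew point ψ → 1, so Σzᵢ/Kᵢ = 1 with Kᵢ = Pᵢˢᵃᵗ/P ⇒ 1/P = Σzᵢ/Pᵢˢᵃᵗ.
1/P = 0.253/381.9 + 0.630/208.4 + 0.117/43.0 = 0.006406 ⇒ P = 156.093 kPa

Pdew = 156.093 kPa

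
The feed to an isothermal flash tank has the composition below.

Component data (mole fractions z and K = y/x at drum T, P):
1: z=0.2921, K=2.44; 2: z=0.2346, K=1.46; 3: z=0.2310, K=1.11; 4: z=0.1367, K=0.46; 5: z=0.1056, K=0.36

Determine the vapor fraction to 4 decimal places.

Let ψ = V/F and solve Σ zᵢ(Kᵢ−1)/(1+ψ(Kᵢ−1)) = 0.
Feasibility: ΣzᵢKᵢ = 1.4125, Σzᵢ/Kᵢ = 1.0790 — both > 1, two phases present.
Newton iteration, ψ⁰ = 0.5:
  ψ = 0.5000: g = 0.15586, g' = -0.4084 → ψ = 0.8816
  ψ = 0.8816: g = -0.01072, g' = -0.5181 → ψ = 0.8609
  ψ = 0.8609: g = -0.00017, g' = -0.5023 → ψ = 0.8606
Converged at ψ = 0.8606.

ψ = 0.8606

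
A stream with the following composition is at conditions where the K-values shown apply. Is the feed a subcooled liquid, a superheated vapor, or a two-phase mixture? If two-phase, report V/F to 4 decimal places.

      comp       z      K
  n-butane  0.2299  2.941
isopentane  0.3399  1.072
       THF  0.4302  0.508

ΣzᵢKᵢ = 1.2591; Σzᵢ/Kᵢ = 1.2421.
Both exceed 1, so a two-phase solution exists.
Let ψ = V/F and solve Σ zᵢ(Kᵢ−1)/(1+ψ(Kᵢ−1)) = 0.
Newton–Raphson from ψ = 0.53:
  ψ = 0.5300: g = -0.04279, g' = -0.4026 → ψ = 0.4237
  ψ = 0.4237: g = 0.00119, g' = -0.4287 → ψ = 0.4265
Converged at ψ = 0.4265.

two-phase, V/F = 0.4265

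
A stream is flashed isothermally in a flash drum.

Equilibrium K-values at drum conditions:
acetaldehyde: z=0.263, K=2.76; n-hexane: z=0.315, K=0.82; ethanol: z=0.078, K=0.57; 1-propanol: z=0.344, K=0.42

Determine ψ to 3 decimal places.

ψ = 0.235

Material balance + equilibrium reduce to Σ zᵢ(Kᵢ−1)/(1+ψ(Kᵢ−1)) = 0.
Feasibility: ΣzᵢKᵢ = 1.173, Σzᵢ/Kᵢ = 1.435 — both > 1, two phases present.
Iterate (Newton) starting at ψ = 0.67:
  ψ = 0.670: g = -0.2255, g' = -0.523 → ψ = 0.239
  ψ = 0.239: g = -0.0022, g' = -0.589 → ψ = 0.235
Converged at ψ = 0.235.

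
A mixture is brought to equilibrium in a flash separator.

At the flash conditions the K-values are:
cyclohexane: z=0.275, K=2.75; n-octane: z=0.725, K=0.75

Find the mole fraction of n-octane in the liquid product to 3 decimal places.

x_n-octane = 0.875

Material balance + equilibrium reduce to Σ zᵢ(Kᵢ−1)/(1+V/F(Kᵢ−1)) = 0.
Check two-phase: ΣzᵢKᵢ = 1.300 > 1 and Σzᵢ/Kᵢ = 1.067 > 1, so g(0) = 0.300 > 0 and g(1) = -0.067 < 0.
Iterate (Newton) starting at V/F = 0.5:
  V/F = 0.500: g = 0.0495, g' = -0.299 → V/F = 0.666
  V/F = 0.666: g = 0.0048, g' = -0.245 → V/F = 0.686
Converged at V/F = 0.686.
Compositions from xᵢ = zᵢ/(1+V/F(Kᵢ−1)), yᵢ = Kᵢxᵢ:
  cyclohexane: x = 0.125, y = 0.344
  n-octane: x = 0.875, y = 0.656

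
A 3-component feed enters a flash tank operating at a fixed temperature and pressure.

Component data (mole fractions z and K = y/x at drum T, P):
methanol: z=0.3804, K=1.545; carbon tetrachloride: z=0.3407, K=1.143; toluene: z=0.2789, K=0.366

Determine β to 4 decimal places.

β = 0.3249

Newton iteration, β⁰ = 0.5:
  β = 0.5000: g = -0.05050, g' = -0.3162 → β = 0.3403
  β = 0.3403: g = -0.00412, g' = -0.2690 → β = 0.3250
  β = 0.3250: g = -0.00003, g' = -0.2657 → β = 0.3249
Converged at β = 0.3249.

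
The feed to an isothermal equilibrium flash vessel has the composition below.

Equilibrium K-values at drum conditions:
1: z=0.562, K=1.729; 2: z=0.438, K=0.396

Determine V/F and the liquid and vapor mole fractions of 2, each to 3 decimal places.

Rachford–Rice: g(V/F) = Σ zᵢ(Kᵢ−1)/(1+V/F(Kᵢ−1)) = 0.
Check two-phase: ΣzᵢKᵢ = 1.145 > 1 and Σzᵢ/Kᵢ = 1.431 > 1, so g(0) = 0.145 > 0 and g(1) = -0.431 < 0.
Binary case is linear: z₁(K₁−1)(1+V/F(K₂−1)) + z₂(K₂−1)(1+V/F(K₁−1)) = 0
⇒ V/F = [z₁(K₁−1)+z₂(K₂−1)] / [−(K₁−1)(K₂−1)] = 0.1451/0.4403 = 0.330
Compositions from xᵢ = zᵢ/(1+V/F(Kᵢ−1)), yᵢ = Kᵢxᵢ:
  1: x = 0.453, y = 0.783
  2: x = 0.547, y = 0.217

V/F = 0.330, x_2 = 0.547, y_2 = 0.217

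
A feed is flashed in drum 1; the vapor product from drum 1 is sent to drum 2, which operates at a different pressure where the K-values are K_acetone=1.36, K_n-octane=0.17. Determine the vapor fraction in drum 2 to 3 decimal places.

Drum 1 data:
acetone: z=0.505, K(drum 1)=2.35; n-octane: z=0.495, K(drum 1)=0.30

Drum 1:
Let ψ₁ = V/F and solve Σ zᵢ(Kᵢ−1)/(1+ψ₁(Kᵢ−1)) = 0.
Check two-phase: ΣzᵢKᵢ = 1.335 > 1 and Σzᵢ/Kᵢ = 1.865 > 1, so g(0) = 0.335 > 0 and g(1) = -0.865 < 0.
Binary case is linear: z₁(K₁−1)(1+ψ₁(K₂−1)) + z₂(K₂−1)(1+ψ₁(K₁−1)) = 0
⇒ ψ₁ = [z₁(K₁−1)+z₂(K₂−1)] / [−(K₁−1)(K₂−1)] = 0.3353/0.9450 = 0.355
Drum-1 compositions:
  acetone: x = 0.341, y = 0.802
  n-octane: x = 0.659, y = 0.198
Drum-2 feed = drum-1 vapor: z₂ = (0.8024, 0.1976).
Drum 2:
Let ψ₂ = V/F and solve Σ zᵢ(Kᵢ−1)/(1+ψ₂(Kᵢ−1)) = 0.
Feasibility: ΣzᵢKᵢ = 1.125, Σzᵢ/Kᵢ = 1.752 — both > 1, two phases present.
Binary case is linear: z₁(K₁−1)(1+ψ₂(K₂−1)) + z₂(K₂−1)(1+ψ₂(K₁−1)) = 0
⇒ ψ₂ = [z₁(K₁−1)+z₂(K₂−1)] / [−(K₁−1)(K₂−1)] = 0.1249/0.2988 = 0.418
  acetone: x = 0.697, y = 0.949
  n-octane: x = 0.303, y = 0.051

V/F (drum 2) = 0.418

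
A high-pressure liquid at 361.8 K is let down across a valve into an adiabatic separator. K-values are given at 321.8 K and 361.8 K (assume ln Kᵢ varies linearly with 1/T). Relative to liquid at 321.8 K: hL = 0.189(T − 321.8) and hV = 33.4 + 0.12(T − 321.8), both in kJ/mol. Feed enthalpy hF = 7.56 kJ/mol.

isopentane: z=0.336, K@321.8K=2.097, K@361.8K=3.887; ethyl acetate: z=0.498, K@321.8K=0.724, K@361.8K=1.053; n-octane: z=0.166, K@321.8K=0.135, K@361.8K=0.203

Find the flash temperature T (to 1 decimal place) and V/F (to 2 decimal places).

T = 323.8 K, V/F = 0.22

Adiabatic flash: solve Rachford–Rice at each trial T, then check hF = ψ·hV(T) + (1−ψ)·hL(T).
  T = 321.8 K: K = (2.097, 0.724, 0.135), RR gives ψ = 0.166, H_out = 5.551 kJ/mol
  T = 361.8 K: K = (3.887, 1.053, 0.203), RR gives ψ = 0.753, H_out = 30.636 kJ/mol
  T = 341.8 K: K = (2.907, 0.883, 0.168), RR gives ψ = 0.543, H_out = 21.179 kJ/mol
  T = 331.8 K: K = (2.481, 0.802, 0.151), RR gives ψ = 0.386, H_out = 14.522 kJ/mol
  T = 326.8 K: K = (2.284, 0.763, 0.143), RR gives ψ = 0.286, H_out = 10.409 kJ/mol
  T = 324.3 K: K = (2.189, 0.743, 0.139), RR gives ψ = 0.229, H_out = 8.088 kJ/mol
  T = 323.1 K: K = (2.145, 0.734, 0.137), RR gives ψ = 0.200, H_out = 6.899 kJ/mol
Linear interpolation between T = 323.1 (H_out = 6.899) and T = 324.3 (H_out = 8.088) on hF = 7.56 gives T ≈ 323.8 K, at which ψ = 0.22.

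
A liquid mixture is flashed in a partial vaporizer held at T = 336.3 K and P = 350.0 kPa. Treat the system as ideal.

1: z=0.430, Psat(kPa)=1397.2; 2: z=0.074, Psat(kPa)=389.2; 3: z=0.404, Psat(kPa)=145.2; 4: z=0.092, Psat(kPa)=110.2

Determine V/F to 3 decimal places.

Raoult's law: Kᵢ = Pᵢˢᵃᵗ/P = Pᵢˢᵃᵗ/350.0.
  K_1 = 1397.2/350.0 = 3.99200, K_2 = 389.2/350.0 = 1.11200, K_3 = 145.2/350.0 = 0.41486, K_4 = 110.2/350.0 = 0.31486
Iterate (Newton) starting at V/F = 0.47:
  V/F = 0.470: g = 0.1235, g' = -1.023 → V/F = 0.591
  V/F = 0.591: g = 0.0055, g' = -0.948 → V/F = 0.597
Converged at V/F = 0.597.

V/F = 0.597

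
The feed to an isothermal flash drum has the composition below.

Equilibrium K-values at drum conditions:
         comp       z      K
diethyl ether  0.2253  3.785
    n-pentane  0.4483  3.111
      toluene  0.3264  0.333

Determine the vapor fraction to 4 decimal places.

Material balance + equilibrium reduce to Σ zᵢ(Kᵢ−1)/(1+ψ(Kᵢ−1)) = 0.
Check two-phase: ΣzᵢKᵢ = 2.3561 > 1 and Σzᵢ/Kᵢ = 1.1838 > 1, so g(0) = 1.3561 > 0 and g(1) = -0.1838 < 0.
Newton iteration, ψ⁰ = 0.5:
  ψ = 0.5000: g = 0.39602, g' = -1.1050 → ψ = 0.8584
  ψ = 0.8584: g = 0.01228, g' = -1.1994 → ψ = 0.8686
  ψ = 0.8686: g = -0.00010, g' = -1.2190 → ψ = 0.8685
Converged at ψ = 0.8685.

ψ = 0.8685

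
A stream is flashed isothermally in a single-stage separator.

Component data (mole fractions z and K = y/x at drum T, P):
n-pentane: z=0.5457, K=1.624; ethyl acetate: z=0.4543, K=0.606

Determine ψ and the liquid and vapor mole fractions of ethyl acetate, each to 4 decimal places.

Binary case is linear: z₁(K₁−1)(1+ψ(K₂−1)) + z₂(K₂−1)(1+ψ(K₁−1)) = 0
⇒ ψ = [z₁(K₁−1)+z₂(K₂−1)] / [−(K₁−1)(K₂−1)] = 0.16152/0.24586 = 0.6570
Compositions from xᵢ = zᵢ/(1+ψ(Kᵢ−1)), yᵢ = Kᵢxᵢ:
  n-pentane: x = 0.3870, y = 0.6285
  ethyl acetate: x = 0.6130, y = 0.3715

ψ = 0.6570, x_ethyl acetate = 0.6130, y_ethyl acetate = 0.3715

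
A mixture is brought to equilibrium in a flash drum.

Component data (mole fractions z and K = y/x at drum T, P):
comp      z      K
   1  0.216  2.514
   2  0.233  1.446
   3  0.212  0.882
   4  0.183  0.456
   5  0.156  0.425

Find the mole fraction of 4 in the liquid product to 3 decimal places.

Rachford–Rice: g(β) = Σ zᵢ(Kᵢ−1)/(1+β(Kᵢ−1)) = 0.
Check two-phase: ΣzᵢKᵢ = 1.217 > 1 and Σzᵢ/Kᵢ = 1.256 > 1, so g(0) = 0.217 > 0 and g(1) = -0.256 < 0.
Newton–Raphson from β = 0.37:
  β = 0.370: g = 0.0341, g' = -0.409 → β = 0.453
  β = 0.453: g = 0.0005, g' = -0.399 → β = 0.455
Converged at β = 0.455.
Compositions from xᵢ = zᵢ/(1+β(Kᵢ−1)), yᵢ = Kᵢxᵢ:
  1: x = 0.128, y = 0.322
  2: x = 0.194, y = 0.280
  3: x = 0.224, y = 0.198
  4: x = 0.243, y = 0.111
  5: x = 0.211, y = 0.090

x_4 = 0.243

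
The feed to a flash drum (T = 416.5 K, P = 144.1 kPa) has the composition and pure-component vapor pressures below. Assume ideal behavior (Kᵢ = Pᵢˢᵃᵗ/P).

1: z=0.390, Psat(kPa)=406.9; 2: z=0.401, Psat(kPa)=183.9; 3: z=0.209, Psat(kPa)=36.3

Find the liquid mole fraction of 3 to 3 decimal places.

Raoult's law: Kᵢ = Pᵢˢᵃᵗ/P = Pᵢˢᵃᵗ/144.1.
  K_1 = 406.9/144.1 = 2.82373, K_2 = 183.9/144.1 = 1.27620, K_3 = 36.3/144.1 = 0.25191
Rachford–Rice: g(β) = Σ zᵢ(Kᵢ−1)/(1+β(Kᵢ−1)) = 0.
Feasibility: ΣzᵢKᵢ = 1.666, Σzᵢ/Kᵢ = 1.282 — both > 1, two phases present.
Newton–Raphson from β = 0.5:
  β = 0.500: g = 0.2196, g' = -0.677 → β = 0.824
  β = 0.824: g = -0.0335, g' = -1.023 → β = 0.792
  β = 0.792: g = -0.0014, g' = -0.941 → β = 0.790
Converged at β = 0.790.
Compositions from xᵢ = zᵢ/(1+β(Kᵢ−1)), yᵢ = Kᵢxᵢ:
  1: x = 0.160, y = 0.451
  2: x = 0.329, y = 0.420
  3: x = 0.511, y = 0.129

x_3 = 0.511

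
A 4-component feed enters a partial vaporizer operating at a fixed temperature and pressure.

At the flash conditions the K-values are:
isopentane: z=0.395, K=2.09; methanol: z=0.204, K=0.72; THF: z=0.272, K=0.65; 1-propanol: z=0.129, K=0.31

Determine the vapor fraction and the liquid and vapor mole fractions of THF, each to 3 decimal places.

Newton iteration, ψ⁰ = 0.46:
  ψ = 0.460: g = -0.0227, g' = -0.408 → ψ = 0.405
Converged at ψ = 0.405.
Compositions from xᵢ = zᵢ/(1+ψ(Kᵢ−1)), yᵢ = Kᵢxᵢ:
  isopentane: x = 0.274, y = 0.573
  methanol: x = 0.230, y = 0.166
  THF: x = 0.317, y = 0.206
  1-propanol: x = 0.179, y = 0.055

ψ = 0.405, x_THF = 0.317, y_THF = 0.206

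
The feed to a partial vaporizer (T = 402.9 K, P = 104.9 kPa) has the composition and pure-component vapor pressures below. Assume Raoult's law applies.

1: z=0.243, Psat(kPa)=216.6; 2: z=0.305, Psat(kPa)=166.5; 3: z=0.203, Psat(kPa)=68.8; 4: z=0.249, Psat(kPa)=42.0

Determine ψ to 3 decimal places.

ψ = 0.524

Raoult's law: Kᵢ = Pᵢˢᵃᵗ/P = Pᵢˢᵃᵗ/104.9.
  K_1 = 216.6/104.9 = 2.06482, K_2 = 166.5/104.9 = 1.58723, K_3 = 68.8/104.9 = 0.65586, K_4 = 42.0/104.9 = 0.40038
Newton–Raphson from ψ = 0.5:
  ψ = 0.500: g = 0.0097, g' = -0.398 → ψ = 0.524
Converged at ψ = 0.524.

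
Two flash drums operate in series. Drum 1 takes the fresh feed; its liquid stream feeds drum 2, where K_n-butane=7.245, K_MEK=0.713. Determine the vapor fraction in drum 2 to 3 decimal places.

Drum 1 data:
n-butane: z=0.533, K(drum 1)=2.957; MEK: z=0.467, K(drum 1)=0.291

Drum 1:
Iterate (Newton) starting at ψ₁ = 0.67:
  ψ₁ = 0.670: g = -0.1794, g' = -1.234 → ψ₁ = 0.525
  ψ₁ = 0.525: g = -0.0125, g' = -1.092 → ψ₁ = 0.513
Converged at ψ₁ = 0.513.
Drum-1 compositions:
  n-butane: x = 0.266, y = 0.786
  MEK: x = 0.734, y = 0.214
Drum-2 feed = drum-1 liquid: z₂ = (0.2659, 0.7341).
Drum 2:
Material balance + equilibrium reduce to Σ zᵢ(Kᵢ−1)/(1+ψ₂(Kᵢ−1)) = 0.
Feasibility: ΣzᵢKᵢ = 2.450, Σzᵢ/Kᵢ = 1.066 — both > 1, two phases present.
Binary case is linear: z₁(K₁−1)(1+ψ₂(K₂−1)) + z₂(K₂−1)(1+ψ₂(K₁−1)) = 0
⇒ ψ₂ = [z₁(K₁−1)+z₂(K₂−1)] / [−(K₁−1)(K₂−1)] = 1.4501/1.7923 = 0.809
  n-butane: x = 0.044, y = 0.318
  MEK: x = 0.956, y = 0.682

V/F (drum 2) = 0.809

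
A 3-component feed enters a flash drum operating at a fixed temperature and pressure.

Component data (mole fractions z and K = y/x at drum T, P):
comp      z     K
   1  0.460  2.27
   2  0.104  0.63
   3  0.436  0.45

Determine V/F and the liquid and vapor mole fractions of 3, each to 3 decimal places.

V/F = 0.462, x_3 = 0.585, y_3 = 0.263

Rachford–Rice: g(V/F) = Σ zᵢ(Kᵢ−1)/(1+V/F(Kᵢ−1)) = 0.
Check two-phase: ΣzᵢKᵢ = 1.306 > 1 and Σzᵢ/Kᵢ = 1.337 > 1, so g(0) = 0.306 > 0 and g(1) = -0.337 < 0.
Newton iteration, V/F⁰ = 0.5:
  V/F = 0.500: g = -0.0207, g' = -0.550 → V/F = 0.462
Converged at V/F = 0.462.
Compositions from xᵢ = zᵢ/(1+V/F(Kᵢ−1)), yᵢ = Kᵢxᵢ:
  1: x = 0.290, y = 0.658
  2: x = 0.125, y = 0.079
  3: x = 0.585, y = 0.263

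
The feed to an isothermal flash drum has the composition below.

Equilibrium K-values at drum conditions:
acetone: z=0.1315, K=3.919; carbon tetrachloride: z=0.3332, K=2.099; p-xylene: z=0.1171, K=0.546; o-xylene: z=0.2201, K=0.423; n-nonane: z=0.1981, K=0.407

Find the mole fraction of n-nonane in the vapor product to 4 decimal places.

y_n-nonane = 0.1116

Newton iteration, V/F⁰ = 0.51:
  V/F = 0.5100: g = -0.02864, g' = -0.6773 → V/F = 0.4677
  V/F = 0.4677: g = 0.00015, g' = -0.6856 → V/F = 0.4679
Converged at V/F = 0.4679.
Compositions from xᵢ = zᵢ/(1+V/F(Kᵢ−1)), yᵢ = Kᵢxᵢ:
  acetone: x = 0.0556, y = 0.2178
  carbon tetrachloride: x = 0.2200, y = 0.4619
  p-xylene: x = 0.1487, y = 0.0812
  o-xylene: x = 0.3015, y = 0.1275
  n-nonane: x = 0.2742, y = 0.1116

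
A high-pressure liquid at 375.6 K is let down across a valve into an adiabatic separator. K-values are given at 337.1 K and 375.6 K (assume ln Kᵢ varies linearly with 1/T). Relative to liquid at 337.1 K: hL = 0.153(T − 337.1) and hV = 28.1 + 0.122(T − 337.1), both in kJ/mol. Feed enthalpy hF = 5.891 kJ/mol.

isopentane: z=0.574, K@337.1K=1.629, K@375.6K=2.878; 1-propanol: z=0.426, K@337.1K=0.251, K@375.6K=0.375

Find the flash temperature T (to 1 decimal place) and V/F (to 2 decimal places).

Adiabatic flash: solve Rachford–Rice at each trial T, then check hF = ψ·hV(T) + (1−ψ)·hL(T).
  T = 337.1 K: K = (1.629, 0.251), RR gives ψ = 0.089, H_out = 2.503 kJ/mol
  T = 375.6 K: K = (2.878, 0.375), RR gives ψ = 0.692, H_out = 24.498 kJ/mol
  T = 356.4 K: K = (2.200, 0.310), RR gives ψ = 0.477, H_out = 16.081 kJ/mol
  T = 346.8 K: K = (1.903, 0.280), RR gives ψ = 0.325, H_out = 10.529 kJ/mol
  T = 342.0 K: K = (1.764, 0.265), RR gives ψ = 0.224, H_out = 7.004 kJ/mol
  T = 339.6 K: K = (1.697, 0.258), RR gives ψ = 0.163, H_out = 4.942 kJ/mol
Linear interpolation between T = 339.6 (H_out = 4.942) and T = 342.0 (H_out = 7.004) on hF = 5.891 gives T ≈ 340.7 K, at which ψ = 0.19.

T = 340.7 K, V/F = 0.19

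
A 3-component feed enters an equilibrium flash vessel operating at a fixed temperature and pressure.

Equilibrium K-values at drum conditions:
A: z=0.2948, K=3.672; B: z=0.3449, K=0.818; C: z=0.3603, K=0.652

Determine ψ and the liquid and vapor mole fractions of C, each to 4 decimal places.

ψ = 0.8123, x_C = 0.5023, y_C = 0.3275

Material balance + equilibrium reduce to Σ zᵢ(Kᵢ−1)/(1+ψ(Kᵢ−1)) = 0.
Feasibility: ΣzᵢKᵢ = 1.5995, Σzᵢ/Kᵢ = 1.0545 — both > 1, two phases present.
Iterate (Newton) starting at ψ = 0.55:
  ψ = 0.5500: g = 0.09414, g' = -0.4259 → ψ = 0.7710
  ψ = 0.7710: g = 0.01302, g' = -0.3217 → ψ = 0.8115
  ψ = 0.8115: g = 0.00024, g' = -0.3101 → ψ = 0.8123
Converged at ψ = 0.8123.
Compositions from xᵢ = zᵢ/(1+ψ(Kᵢ−1)), yᵢ = Kᵢxᵢ:
  A: x = 0.0930, y = 0.3414
  B: x = 0.4047, y = 0.3311
  C: x = 0.5023, y = 0.3275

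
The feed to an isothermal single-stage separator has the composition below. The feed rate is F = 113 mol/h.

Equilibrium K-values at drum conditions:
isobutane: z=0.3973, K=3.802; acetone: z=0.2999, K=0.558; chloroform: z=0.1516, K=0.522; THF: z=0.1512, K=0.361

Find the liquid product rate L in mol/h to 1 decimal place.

Iterate (Newton) starting at ψ = 0.65:
  ψ = 0.6500: g = -0.06179, g' = -0.7608 → ψ = 0.5688
  ψ = 0.5688: g = 0.00083, g' = -0.7859 → ψ = 0.5698
Converged at ψ = 0.5698.
Then V = ψ·F = 0.5698·113 = 64.4 mol/h and L = F − V = 48.6 mol/h.

L = 48.6 mol/h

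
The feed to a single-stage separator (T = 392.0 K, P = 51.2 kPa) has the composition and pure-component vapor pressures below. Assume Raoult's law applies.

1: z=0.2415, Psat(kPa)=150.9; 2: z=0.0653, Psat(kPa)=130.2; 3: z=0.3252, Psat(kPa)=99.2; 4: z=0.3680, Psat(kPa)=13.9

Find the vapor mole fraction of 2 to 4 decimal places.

Raoult's law: Kᵢ = Pᵢˢᵃᵗ/P = Pᵢˢᵃᵗ/51.2.
  K_1 = 150.9/51.2 = 2.947266, K_2 = 130.2/51.2 = 2.542969, K_3 = 99.2/51.2 = 1.937500, K_4 = 13.9/51.2 = 0.271484
Rachford–Rice: g(β) = Σ zᵢ(Kᵢ−1)/(1+β(Kᵢ−1)) = 0.
Feasibility: ΣzᵢKᵢ = 1.6078, Σzᵢ/Kᵢ = 1.6310 — both > 1, two phases present.
Iterate (Newton) starting at β = 0.65:
  β = 0.6500: g = -0.06194, g' = -1.0322 → β = 0.5900
  β = 0.5900: g = -0.00231, g' = -0.9602 → β = 0.5876
Converged at β = 0.5876.
Compositions from xᵢ = zᵢ/(1+β(Kᵢ−1)), yᵢ = Kᵢxᵢ:
  1: x = 0.1126, y = 0.3320
  2: x = 0.0342, y = 0.0871
  3: x = 0.2097, y = 0.4063
  4: x = 0.6434, y = 0.1747

y_2 = 0.0871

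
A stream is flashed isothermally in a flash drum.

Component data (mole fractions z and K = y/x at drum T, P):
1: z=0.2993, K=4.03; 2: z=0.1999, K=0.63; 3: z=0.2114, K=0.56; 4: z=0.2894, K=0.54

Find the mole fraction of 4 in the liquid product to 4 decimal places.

x_4 = 0.3684

Material balance + equilibrium reduce to Σ zᵢ(Kᵢ−1)/(1+β(Kᵢ−1)) = 0.
g(0) = ΣzᵢKᵢ − 1 = 0.6068 and g(1) = 1 − Σzᵢ/Kᵢ = -0.3050, so a root lies in (0, 1).
Newton iteration, β⁰ = 0.5:
  β = 0.5000: g = -0.02230, g' = -0.6462 → β = 0.4655
  β = 0.4655: g = 0.00051, g' = -0.6768 → β = 0.4662
Converged at β = 0.4662.
Compositions from xᵢ = zᵢ/(1+β(Kᵢ−1)), yᵢ = Kᵢxᵢ:
  1: x = 0.1241, y = 0.4999
  2: x = 0.2416, y = 0.1522
  3: x = 0.2660, y = 0.1489
  4: x = 0.3684, y = 0.1989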